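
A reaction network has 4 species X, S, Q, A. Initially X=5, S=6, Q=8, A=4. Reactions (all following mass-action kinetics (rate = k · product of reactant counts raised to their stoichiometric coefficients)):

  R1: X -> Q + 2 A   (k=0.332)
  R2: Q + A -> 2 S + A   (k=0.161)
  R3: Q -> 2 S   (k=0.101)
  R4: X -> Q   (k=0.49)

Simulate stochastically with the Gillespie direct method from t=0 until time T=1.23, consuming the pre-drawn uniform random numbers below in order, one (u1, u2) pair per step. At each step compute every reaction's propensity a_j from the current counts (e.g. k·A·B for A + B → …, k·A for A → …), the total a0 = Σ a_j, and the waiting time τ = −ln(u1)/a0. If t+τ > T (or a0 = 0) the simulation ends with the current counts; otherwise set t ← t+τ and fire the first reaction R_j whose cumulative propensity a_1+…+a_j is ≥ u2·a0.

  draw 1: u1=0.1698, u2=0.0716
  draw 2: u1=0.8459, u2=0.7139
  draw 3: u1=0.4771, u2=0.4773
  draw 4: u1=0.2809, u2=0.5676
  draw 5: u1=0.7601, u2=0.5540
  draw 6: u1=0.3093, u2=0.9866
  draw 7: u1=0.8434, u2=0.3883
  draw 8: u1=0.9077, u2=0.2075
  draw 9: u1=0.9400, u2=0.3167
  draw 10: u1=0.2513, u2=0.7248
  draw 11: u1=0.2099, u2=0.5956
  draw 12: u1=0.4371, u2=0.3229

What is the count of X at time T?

t=0.000: X=5 S=6 Q=8 A=4
Draw 1: a1=1.660, a2=5.152, a3=0.808, a4=2.450, a0=10.070; τ=−ln(0.1698)/10.070=0.176 → t=0.176; u2·a0=0.0716·10.070=0.721 ≤ a1=1.660 → R1 fires; X=4 S=6 Q=9 A=6
Draw 2: a1=1.328, a2=8.694, a3=0.909, a4=1.960, a0=12.891; τ=−ln(0.8459)/12.891=0.013 → t=0.189; u2·a0=0.7139·12.891=9.203; a1=1.328 < 9.203 ≤ a1+a2=10.022 → R2 fires; X=4 S=8 Q=8 A=6
Draw 3: a1=1.328, a2=7.728, a3=0.808, a4=1.960, a0=11.824; τ=−ln(0.4771)/11.824=0.063 → t=0.252; u2·a0=0.4773·11.824=5.644; a1=1.328 < 5.644 ≤ a1+a2=9.056 → R2 fires; X=4 S=10 Q=7 A=6
Draw 4: a1=1.328, a2=6.762, a3=0.707, a4=1.960, a0=10.757; τ=−ln(0.2809)/10.757=0.118 → t=0.370; u2·a0=0.5676·10.757=6.106; a1=1.328 < 6.106 ≤ a1+a2=8.090 → R2 fires; X=4 S=12 Q=6 A=6
Draw 5: a1=1.328, a2=5.796, a3=0.606, a4=1.960, a0=9.690; τ=−ln(0.7601)/9.690=0.028 → t=0.398; u2·a0=0.5540·9.690=5.368; a1=1.328 < 5.368 ≤ a1+a2=7.124 → R2 fires; X=4 S=14 Q=5 A=6
Draw 6: a1=1.328, a2=4.830, a3=0.505, a4=1.960, a0=8.623; τ=−ln(0.3093)/8.623=0.136 → t=0.534; u2·a0=0.9866·8.623=8.507; a1+…+a3=6.663 < 8.507 ≤ a1+…+a4=8.623 → R4 fires; X=3 S=14 Q=6 A=6
Draw 7: a1=0.996, a2=5.796, a3=0.606, a4=1.470, a0=8.868; τ=−ln(0.8434)/8.868=0.019 → t=0.553; u2·a0=0.3883·8.868=3.443; a1=0.996 < 3.443 ≤ a1+a2=6.792 → R2 fires; X=3 S=16 Q=5 A=6
Draw 8: a1=0.996, a2=4.830, a3=0.505, a4=1.470, a0=7.801; τ=−ln(0.9077)/7.801=0.012 → t=0.566; u2·a0=0.2075·7.801=1.619; a1=0.996 < 1.619 ≤ a1+a2=5.826 → R2 fires; X=3 S=18 Q=4 A=6
Draw 9: a1=0.996, a2=3.864, a3=0.404, a4=1.470, a0=6.734; τ=−ln(0.9400)/6.734=0.009 → t=0.575; u2·a0=0.3167·6.734=2.133; a1=0.996 < 2.133 ≤ a1+a2=4.860 → R2 fires; X=3 S=20 Q=3 A=6
Draw 10: a1=0.996, a2=2.898, a3=0.303, a4=1.470, a0=5.667; τ=−ln(0.2513)/5.667=0.244 → t=0.819; u2·a0=0.7248·5.667=4.107; a1+a2=3.894 < 4.107 ≤ a1+…+a3=4.197 → R3 fires; X=3 S=22 Q=2 A=6
Draw 11: a1=0.996, a2=1.932, a3=0.202, a4=1.470, a0=4.600; τ=−ln(0.2099)/4.600=0.339 → t=1.158; u2·a0=0.5956·4.600=2.740; a1=0.996 < 2.740 ≤ a1+a2=2.928 → R2 fires; X=3 S=24 Q=1 A=6
Draw 12: a1=0.996, a2=0.966, a3=0.101, a4=1.470, a0=3.533; τ=−ln(0.4371)/3.533=0.234 → t=1.392 > T=1.23: stop.
Read off X at T=1.23: 3

X at T = 3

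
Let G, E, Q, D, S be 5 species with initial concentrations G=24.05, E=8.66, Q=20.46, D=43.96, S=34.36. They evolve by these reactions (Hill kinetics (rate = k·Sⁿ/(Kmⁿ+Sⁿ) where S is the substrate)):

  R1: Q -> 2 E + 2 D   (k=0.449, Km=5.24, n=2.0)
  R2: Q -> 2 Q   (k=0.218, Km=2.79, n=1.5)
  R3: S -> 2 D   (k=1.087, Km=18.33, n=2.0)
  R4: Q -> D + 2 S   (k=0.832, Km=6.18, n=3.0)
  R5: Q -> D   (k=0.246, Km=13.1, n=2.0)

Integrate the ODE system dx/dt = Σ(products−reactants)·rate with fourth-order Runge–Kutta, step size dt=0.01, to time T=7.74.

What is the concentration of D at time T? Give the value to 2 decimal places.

RK4 with dt=0.01: 774 steps to T=7.74. Trajectory (selected grid times):
t=0.00: G=24.05 E=8.66 Q=20.46 D=43.96 S=34.36
t=0.86: G=24.05 E=9.38 Q=19.43 D=46.99 S=35.02
t=1.72: G=24.05 E=10.10 Q=18.42 D=50.01 S=35.67
t=2.58: G=24.05 E=10.81 Q=17.41 D=53.03 S=36.30
t=3.44: G=24.05 E=11.52 Q=16.42 D=56.05 S=36.91
t=4.30: G=24.05 E=12.21 Q=15.45 D=59.05 S=37.51
t=5.16: G=24.05 E=12.90 Q=14.49 D=62.04 S=38.09
t=6.02: G=24.05 E=13.58 Q=13.55 D=65.01 S=38.65
t=6.88: G=24.05 E=14.24 Q=12.64 D=67.96 S=39.18
t=7.74: G=24.05 E=14.90 Q=11.75 D=70.88 S=39.68
Read off D at T=7.74: 70.88

D at T = 70.88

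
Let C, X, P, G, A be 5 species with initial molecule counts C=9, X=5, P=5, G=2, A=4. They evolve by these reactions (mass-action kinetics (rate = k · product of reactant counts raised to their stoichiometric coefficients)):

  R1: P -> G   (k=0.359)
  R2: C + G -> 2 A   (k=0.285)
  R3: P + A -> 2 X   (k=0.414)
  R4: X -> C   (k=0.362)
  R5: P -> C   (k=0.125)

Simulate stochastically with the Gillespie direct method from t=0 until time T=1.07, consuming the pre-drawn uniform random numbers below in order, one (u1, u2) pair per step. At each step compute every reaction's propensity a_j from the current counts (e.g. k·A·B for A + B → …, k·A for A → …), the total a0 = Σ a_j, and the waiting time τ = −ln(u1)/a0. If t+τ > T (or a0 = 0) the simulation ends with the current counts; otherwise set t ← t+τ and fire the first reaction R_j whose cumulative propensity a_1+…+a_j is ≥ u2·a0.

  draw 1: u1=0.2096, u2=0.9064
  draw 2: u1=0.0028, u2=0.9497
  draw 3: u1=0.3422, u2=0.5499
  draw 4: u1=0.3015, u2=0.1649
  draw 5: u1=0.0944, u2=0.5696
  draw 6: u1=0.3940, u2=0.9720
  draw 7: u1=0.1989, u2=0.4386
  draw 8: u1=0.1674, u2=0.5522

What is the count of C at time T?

C at T = 11

t=0.000: C=9 X=5 P=5 G=2 A=4
Draw 1: a1=1.795, a2=5.130, a3=8.280, a4=1.810, a5=0.625, a0=17.640; τ=−ln(0.2096)/17.640=0.089 → t=0.089; u2·a0=0.9064·17.640=15.989; a1+…+a3=15.205 < 15.989 ≤ a1+…+a4=17.015 → R4 fires; C=10 X=4 P=5 G=2 A=4
Draw 2: a1=1.795, a2=5.700, a3=8.280, a4=1.448, a5=0.625, a0=17.848; τ=−ln(0.0028)/17.848=0.329 → t=0.418; u2·a0=0.9497·17.848=16.950; a1+…+a3=15.775 < 16.950 ≤ a1+…+a4=17.223 → R4 fires; C=11 X=3 P=5 G=2 A=4
Draw 3: a1=1.795, a2=6.270, a3=8.280, a4=1.086, a5=0.625, a0=18.056; τ=−ln(0.3422)/18.056=0.059 → t=0.477; u2·a0=0.5499·18.056=9.929; a1+a2=8.065 < 9.929 ≤ a1+…+a3=16.345 → R3 fires; C=11 X=5 P=4 G=2 A=3
Draw 4: a1=1.436, a2=6.270, a3=4.968, a4=1.810, a5=0.500, a0=14.984; τ=−ln(0.3015)/14.984=0.080 → t=0.557; u2·a0=0.1649·14.984=2.471; a1=1.436 < 2.471 ≤ a1+a2=7.706 → R2 fires; C=10 X=5 P=4 G=1 A=5
Draw 5: a1=1.436, a2=2.850, a3=8.280, a4=1.810, a5=0.500, a0=14.876; τ=−ln(0.0944)/14.876=0.159 → t=0.716; u2·a0=0.5696·14.876=8.473; a1+a2=4.286 < 8.473 ≤ a1+…+a3=12.566 → R3 fires; C=10 X=7 P=3 G=1 A=4
Draw 6: a1=1.077, a2=2.850, a3=4.968, a4=2.534, a5=0.375, a0=11.804; τ=−ln(0.3940)/11.804=0.079 → t=0.795; u2·a0=0.9720·11.804=11.473; a1+…+a4=11.429 < 11.473 ≤ a1+…+a5=11.804 → R5 fires; C=11 X=7 P=2 G=1 A=4
Draw 7: a1=0.718, a2=3.135, a3=3.312, a4=2.534, a5=0.250, a0=9.949; τ=−ln(0.1989)/9.949=0.162 → t=0.957; u2·a0=0.4386·9.949=4.364; a1+a2=3.853 < 4.364 ≤ a1+…+a3=7.165 → R3 fires; C=11 X=9 P=1 G=1 A=3
Draw 8: a1=0.359, a2=3.135, a3=1.242, a4=3.258, a5=0.125, a0=8.119; τ=−ln(0.1674)/8.119=0.220 → t=1.177 > T=1.07: stop.
Read off C at T=1.07: 11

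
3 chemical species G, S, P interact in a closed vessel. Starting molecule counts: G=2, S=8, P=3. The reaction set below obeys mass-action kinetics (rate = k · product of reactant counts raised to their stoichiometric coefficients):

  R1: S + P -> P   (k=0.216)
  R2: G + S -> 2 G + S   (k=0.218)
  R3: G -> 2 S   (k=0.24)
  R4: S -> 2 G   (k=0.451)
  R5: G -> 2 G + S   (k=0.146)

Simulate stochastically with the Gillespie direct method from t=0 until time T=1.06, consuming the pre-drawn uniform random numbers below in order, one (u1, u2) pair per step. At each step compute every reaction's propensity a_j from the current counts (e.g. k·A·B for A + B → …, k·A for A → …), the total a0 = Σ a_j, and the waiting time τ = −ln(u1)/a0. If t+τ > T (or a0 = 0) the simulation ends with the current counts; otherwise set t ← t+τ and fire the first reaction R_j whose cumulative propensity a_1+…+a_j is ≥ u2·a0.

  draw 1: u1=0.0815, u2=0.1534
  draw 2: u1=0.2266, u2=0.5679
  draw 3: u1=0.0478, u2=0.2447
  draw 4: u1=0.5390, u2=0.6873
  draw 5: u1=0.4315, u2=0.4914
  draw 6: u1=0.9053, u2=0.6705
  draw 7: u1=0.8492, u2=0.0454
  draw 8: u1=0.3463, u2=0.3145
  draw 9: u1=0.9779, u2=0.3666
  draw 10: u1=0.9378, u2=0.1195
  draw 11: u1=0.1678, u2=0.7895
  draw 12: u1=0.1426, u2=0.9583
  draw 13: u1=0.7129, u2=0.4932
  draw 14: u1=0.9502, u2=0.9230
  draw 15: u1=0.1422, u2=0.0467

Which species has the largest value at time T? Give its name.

Dominant species at T: G

t=0.000: G=2 S=8 P=3
Draw 1: a1=5.184, a2=3.488, a3=0.480, a4=3.608, a5=0.292, a0=13.052; τ=−ln(0.0815)/13.052=0.192 → t=0.192; u2·a0=0.1534·13.052=2.002 ≤ a1=5.184 → R1 fires; G=2 S=7 P=3
Draw 2: a1=4.536, a2=3.052, a3=0.480, a4=3.157, a5=0.292, a0=11.517; τ=−ln(0.2266)/11.517=0.129 → t=0.321; u2·a0=0.5679·11.517=6.541; a1=4.536 < 6.541 ≤ a1+a2=7.588 → R2 fires; G=3 S=7 P=3
Draw 3: a1=4.536, a2=4.578, a3=0.720, a4=3.157, a5=0.438, a0=13.429; τ=−ln(0.0478)/13.429=0.226 → t=0.547; u2·a0=0.2447·13.429=3.286 ≤ a1=4.536 → R1 fires; G=3 S=6 P=3
Draw 4: a1=3.888, a2=3.924, a3=0.720, a4=2.706, a5=0.438, a0=11.676; τ=−ln(0.5390)/11.676=0.053 → t=0.600; u2·a0=0.6873·11.676=8.025; a1+a2=7.812 < 8.025 ≤ a1+…+a3=8.532 → R3 fires; G=2 S=8 P=3
Draw 5: a1=5.184, a2=3.488, a3=0.480, a4=3.608, a5=0.292, a0=13.052; τ=−ln(0.4315)/13.052=0.064 → t=0.665; u2·a0=0.4914·13.052=6.414; a1=5.184 < 6.414 ≤ a1+a2=8.672 → R2 fires; G=3 S=8 P=3
Draw 6: a1=5.184, a2=5.232, a3=0.720, a4=3.608, a5=0.438, a0=15.182; τ=−ln(0.9053)/15.182=0.007 → t=0.671; u2·a0=0.6705·15.182=10.180; a1=5.184 < 10.180 ≤ a1+a2=10.416 → R2 fires; G=4 S=8 P=3
Draw 7: a1=5.184, a2=6.976, a3=0.960, a4=3.608, a5=0.584, a0=17.312; τ=−ln(0.8492)/17.312=0.009 → t=0.681; u2·a0=0.0454·17.312=0.786 ≤ a1=5.184 → R1 fires; G=4 S=7 P=3
Draw 8: a1=4.536, a2=6.104, a3=0.960, a4=3.157, a5=0.584, a0=15.341; τ=−ln(0.3463)/15.341=0.069 → t=0.750; u2·a0=0.3145·15.341=4.825; a1=4.536 < 4.825 ≤ a1+a2=10.640 → R2 fires; G=5 S=7 P=3
Draw 9: a1=4.536, a2=7.630, a3=1.200, a4=3.157, a5=0.730, a0=17.253; τ=−ln(0.9779)/17.253=0.001 → t=0.751; u2·a0=0.3666·17.253=6.325; a1=4.536 < 6.325 ≤ a1+a2=12.166 → R2 fires; G=6 S=7 P=3
Draw 10: a1=4.536, a2=9.156, a3=1.440, a4=3.157, a5=0.876, a0=19.165; τ=−ln(0.9378)/19.165=0.003 → t=0.755; u2·a0=0.1195·19.165=2.290 ≤ a1=4.536 → R1 fires; G=6 S=6 P=3
Draw 11: a1=3.888, a2=7.848, a3=1.440, a4=2.706, a5=0.876, a0=16.758; τ=−ln(0.1678)/16.758=0.107 → t=0.861; u2·a0=0.7895·16.758=13.230; a1+…+a3=13.176 < 13.230 ≤ a1+…+a4=15.882 → R4 fires; G=8 S=5 P=3
Draw 12: a1=3.240, a2=8.720, a3=1.920, a4=2.255, a5=1.168, a0=17.303; τ=−ln(0.1426)/17.303=0.113 → t=0.974; u2·a0=0.9583·17.303=16.581; a1+…+a4=16.135 < 16.581 ≤ a1+…+a5=17.303 → R5 fires; G=9 S=6 P=3
Draw 13: a1=3.888, a2=11.772, a3=2.160, a4=2.706, a5=1.314, a0=21.840; τ=−ln(0.7129)/21.840=0.015 → t=0.989; u2·a0=0.4932·21.840=10.771; a1=3.888 < 10.771 ≤ a1+a2=15.660 → R2 fires; G=10 S=6 P=3
Draw 14: a1=3.888, a2=13.080, a3=2.400, a4=2.706, a5=1.460, a0=23.534; τ=−ln(0.9502)/23.534=0.002 → t=0.991; u2·a0=0.9230·23.534=21.722; a1+…+a3=19.368 < 21.722 ≤ a1+…+a4=22.074 → R4 fires; G=12 S=5 P=3
Draw 15: a1=3.240, a2=13.080, a3=2.880, a4=2.255, a5=1.752, a0=23.207; τ=−ln(0.1422)/23.207=0.084 → t=1.075 > T=1.06: stop.
At T=1.06: G=12 S=5 P=3; the largest is G.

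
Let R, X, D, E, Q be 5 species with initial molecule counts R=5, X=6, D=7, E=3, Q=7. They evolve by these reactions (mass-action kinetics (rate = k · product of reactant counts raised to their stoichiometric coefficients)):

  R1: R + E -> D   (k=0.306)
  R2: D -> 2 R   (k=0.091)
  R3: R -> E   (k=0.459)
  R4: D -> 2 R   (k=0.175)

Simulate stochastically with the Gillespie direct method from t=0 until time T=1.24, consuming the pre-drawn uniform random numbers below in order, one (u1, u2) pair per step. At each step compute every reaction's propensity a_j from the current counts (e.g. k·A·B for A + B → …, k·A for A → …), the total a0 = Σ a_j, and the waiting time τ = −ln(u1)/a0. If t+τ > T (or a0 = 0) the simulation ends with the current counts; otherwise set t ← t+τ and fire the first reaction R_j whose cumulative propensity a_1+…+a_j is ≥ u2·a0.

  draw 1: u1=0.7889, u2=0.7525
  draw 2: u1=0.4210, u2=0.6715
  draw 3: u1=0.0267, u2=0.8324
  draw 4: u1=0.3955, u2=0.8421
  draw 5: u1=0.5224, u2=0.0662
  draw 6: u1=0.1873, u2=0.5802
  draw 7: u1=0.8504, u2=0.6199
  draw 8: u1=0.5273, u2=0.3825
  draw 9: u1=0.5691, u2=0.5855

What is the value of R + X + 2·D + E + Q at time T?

Check how each reaction changes W = R + X + 2·D + E + Q (weight of products minus weight of reactants):
R1: R + E -> D: (2·1) − (1·1 + 1·1) = 2 − 2 = 0
R2: D -> 2 R: (1·2) − (2·1) = 2 − 2 = 0
R3: R -> E: (1·1) − (1·1) = 1 − 1 = 0
R4: D -> 2 R: (1·2) − (2·1) = 2 − 2 = 0
Every reaction leaves W unchanged, so W is conserved and no simulation is needed: W(T) = W(0) = 5 + 6 + 2·7 + 3 + 7 = 35

Value at T = 35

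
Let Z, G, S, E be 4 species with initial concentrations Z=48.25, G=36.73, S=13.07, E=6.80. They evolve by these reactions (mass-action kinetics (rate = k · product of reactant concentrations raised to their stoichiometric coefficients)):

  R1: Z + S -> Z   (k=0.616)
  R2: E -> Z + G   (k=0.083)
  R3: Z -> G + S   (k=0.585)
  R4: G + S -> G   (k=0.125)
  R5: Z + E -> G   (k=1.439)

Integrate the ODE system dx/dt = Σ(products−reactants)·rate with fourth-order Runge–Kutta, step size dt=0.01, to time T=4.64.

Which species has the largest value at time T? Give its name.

RK4 with dt=0.01: 464 steps to T=4.64. Trajectory (selected grid times):
t=0.00: Z=48.25 G=36.73 S=13.07 E=6.80
t=0.52: Z=30.55 G=54.45 S=0.70 E=0.00
t=1.03: Z=22.67 G=62.33 S=0.62 E=0.00
t=1.55: Z=16.72 G=68.28 S=0.53 E=0.00
t=2.06: Z=12.41 G=72.59 S=0.44 E=0.00
t=2.58: Z=9.15 G=75.84 S=0.36 E=0.00
t=3.09: Z=6.79 G=78.21 S=0.29 E=0.00
t=3.61: Z=5.01 G=79.99 S=0.23 E=0.00
t=4.12: Z=3.72 G=81.28 S=0.18 E=0.00
t=4.64: Z=2.74 G=82.25 S=0.14 E=0.00
At T=4.64: Z=2.74 G=82.25 S=0.14 E=0.00; the largest is G.

Dominant species at T: G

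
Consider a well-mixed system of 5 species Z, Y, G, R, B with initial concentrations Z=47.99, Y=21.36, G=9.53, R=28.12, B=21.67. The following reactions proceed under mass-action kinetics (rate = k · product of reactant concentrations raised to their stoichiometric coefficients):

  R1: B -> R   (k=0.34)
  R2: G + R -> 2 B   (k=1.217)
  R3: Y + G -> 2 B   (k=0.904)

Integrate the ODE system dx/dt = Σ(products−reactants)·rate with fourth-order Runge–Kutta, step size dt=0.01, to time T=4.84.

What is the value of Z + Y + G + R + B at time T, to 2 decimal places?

Check how each reaction changes W = Z + Y + G + R + B (weight of products minus weight of reactants):
R1: B -> R: (1·1) − (1·1) = 1 − 1 = 0
R2: G + R -> 2 B: (1·2) − (1·1 + 1·1) = 2 − 2 = 0
R3: Y + G -> 2 B: (1·2) − (1·1 + 1·1) = 2 − 2 = 0
Every reaction leaves W unchanged, so W is conserved and no simulation is needed: W(T) = W(0) = 47.99 + 21.36 + 9.53 + 28.12 + 21.67 = 128.67

Value at T = 128.67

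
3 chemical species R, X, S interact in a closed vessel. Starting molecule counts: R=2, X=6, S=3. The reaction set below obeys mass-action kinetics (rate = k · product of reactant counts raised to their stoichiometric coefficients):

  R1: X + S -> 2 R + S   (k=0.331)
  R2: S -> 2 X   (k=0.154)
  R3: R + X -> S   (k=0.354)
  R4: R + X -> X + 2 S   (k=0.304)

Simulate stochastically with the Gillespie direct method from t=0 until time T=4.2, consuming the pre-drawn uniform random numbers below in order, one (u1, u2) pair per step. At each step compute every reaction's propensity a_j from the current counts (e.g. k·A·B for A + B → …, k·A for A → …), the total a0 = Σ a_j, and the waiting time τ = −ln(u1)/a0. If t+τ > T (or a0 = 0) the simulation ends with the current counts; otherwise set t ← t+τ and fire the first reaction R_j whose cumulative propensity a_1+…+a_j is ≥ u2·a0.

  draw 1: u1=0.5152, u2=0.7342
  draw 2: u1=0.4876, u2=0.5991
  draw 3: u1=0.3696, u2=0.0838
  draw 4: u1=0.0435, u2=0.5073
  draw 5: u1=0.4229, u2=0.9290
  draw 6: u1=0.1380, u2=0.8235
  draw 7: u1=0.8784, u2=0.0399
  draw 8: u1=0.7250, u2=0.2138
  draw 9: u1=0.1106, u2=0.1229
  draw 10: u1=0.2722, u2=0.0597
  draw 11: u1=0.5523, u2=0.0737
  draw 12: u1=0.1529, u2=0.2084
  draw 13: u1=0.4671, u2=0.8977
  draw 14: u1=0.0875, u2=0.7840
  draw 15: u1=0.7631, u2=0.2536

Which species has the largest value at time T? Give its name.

Dominant species at T: S

t=0.000: R=2 X=6 S=3
Draw 1: a1=5.958, a2=0.462, a3=4.248, a4=3.648, a0=14.316; τ=−ln(0.5152)/14.316=0.046 → t=0.046; u2·a0=0.7342·14.316=10.511; a1+a2=6.420 < 10.511 ≤ a1+…+a3=10.668 → R3 fires; R=1 X=5 S=4
Draw 2: a1=6.620, a2=0.616, a3=1.770, a4=1.520, a0=10.526; τ=−ln(0.4876)/10.526=0.068 → t=0.115; u2·a0=0.5991·10.526=6.306 ≤ a1=6.620 → R1 fires; R=3 X=4 S=4
Draw 3: a1=5.296, a2=0.616, a3=4.248, a4=3.648, a0=13.808; τ=−ln(0.3696)/13.808=0.072 → t=0.187; u2·a0=0.0838·13.808=1.157 ≤ a1=5.296 → R1 fires; R=5 X=3 S=4
Draw 4: a1=3.972, a2=0.616, a3=5.310, a4=4.560, a0=14.458; τ=−ln(0.0435)/14.458=0.217 → t=0.403; u2·a0=0.5073·14.458=7.335; a1+a2=4.588 < 7.335 ≤ a1+…+a3=9.898 → R3 fires; R=4 X=2 S=5
Draw 5: a1=3.310, a2=0.770, a3=2.832, a4=2.432, a0=9.344; τ=−ln(0.4229)/9.344=0.092 → t=0.496; u2·a0=0.9290·9.344=8.681; a1+…+a3=6.912 < 8.681 ≤ a1+…+a4=9.344 → R4 fires; R=3 X=2 S=7
Draw 6: a1=4.634, a2=1.078, a3=2.124, a4=1.824, a0=9.660; τ=−ln(0.1380)/9.660=0.205 → t=0.701; u2·a0=0.8235·9.660=7.955; a1+…+a3=7.836 < 7.955 ≤ a1+…+a4=9.660 → R4 fires; R=2 X=2 S=9
Draw 7: a1=5.958, a2=1.386, a3=1.416, a4=1.216, a0=9.976; τ=−ln(0.8784)/9.976=0.013 → t=0.714; u2·a0=0.0399·9.976=0.398 ≤ a1=5.958 → R1 fires; R=4 X=1 S=9
Draw 8: a1=2.979, a2=1.386, a3=1.416, a4=1.216, a0=6.997; τ=−ln(0.7250)/6.997=0.046 → t=0.760; u2·a0=0.2138·6.997=1.496 ≤ a1=2.979 → R1 fires; R=6 X=0 S=9
Draw 9: a1=0.000, a2=1.386, a3=0.000, a4=0.000, a0=1.386; τ=−ln(0.1106)/1.386=1.589 → t=2.348; u2·a0=0.1229·1.386=0.170; a1=0.000 < 0.170 ≤ a1+a2=1.386 → R2 fires; R=6 X=2 S=8
Draw 10: a1=5.296, a2=1.232, a3=4.248, a4=3.648, a0=14.424; τ=−ln(0.2722)/14.424=0.090 → t=2.438; u2·a0=0.0597·14.424=0.861 ≤ a1=5.296 → R1 fires; R=8 X=1 S=8
Draw 11: a1=2.648, a2=1.232, a3=2.832, a4=2.432, a0=9.144; τ=−ln(0.5523)/9.144=0.065 → t=2.503; u2·a0=0.0737·9.144=0.674 ≤ a1=2.648 → R1 fires; R=10 X=0 S=8
Draw 12: a1=0.000, a2=1.232, a3=0.000, a4=0.000, a0=1.232; τ=−ln(0.1529)/1.232=1.524 → t=4.028; u2·a0=0.2084·1.232=0.257; a1=0.000 < 0.257 ≤ a1+a2=1.232 → R2 fires; R=10 X=2 S=7
Draw 13: a1=4.634, a2=1.078, a3=7.080, a4=6.080, a0=18.872; τ=−ln(0.4671)/18.872=0.040 → t=4.068; u2·a0=0.8977·18.872=16.941; a1+…+a3=12.792 < 16.941 ≤ a1+…+a4=18.872 → R4 fires; R=9 X=2 S=9
Draw 14: a1=5.958, a2=1.386, a3=6.372, a4=5.472, a0=19.188; τ=−ln(0.0875)/19.188=0.127 → t=4.195; u2·a0=0.7840·19.188=15.043; a1+…+a3=13.716 < 15.043 ≤ a1+…+a4=19.188 → R4 fires; R=8 X=2 S=11
Draw 15: a1=7.282, a2=1.694, a3=5.664, a4=4.864, a0=19.504; τ=−ln(0.7631)/19.504=0.014 → t=4.209 > T=4.2: stop.
At T=4.2: R=8 X=2 S=11; the largest is S.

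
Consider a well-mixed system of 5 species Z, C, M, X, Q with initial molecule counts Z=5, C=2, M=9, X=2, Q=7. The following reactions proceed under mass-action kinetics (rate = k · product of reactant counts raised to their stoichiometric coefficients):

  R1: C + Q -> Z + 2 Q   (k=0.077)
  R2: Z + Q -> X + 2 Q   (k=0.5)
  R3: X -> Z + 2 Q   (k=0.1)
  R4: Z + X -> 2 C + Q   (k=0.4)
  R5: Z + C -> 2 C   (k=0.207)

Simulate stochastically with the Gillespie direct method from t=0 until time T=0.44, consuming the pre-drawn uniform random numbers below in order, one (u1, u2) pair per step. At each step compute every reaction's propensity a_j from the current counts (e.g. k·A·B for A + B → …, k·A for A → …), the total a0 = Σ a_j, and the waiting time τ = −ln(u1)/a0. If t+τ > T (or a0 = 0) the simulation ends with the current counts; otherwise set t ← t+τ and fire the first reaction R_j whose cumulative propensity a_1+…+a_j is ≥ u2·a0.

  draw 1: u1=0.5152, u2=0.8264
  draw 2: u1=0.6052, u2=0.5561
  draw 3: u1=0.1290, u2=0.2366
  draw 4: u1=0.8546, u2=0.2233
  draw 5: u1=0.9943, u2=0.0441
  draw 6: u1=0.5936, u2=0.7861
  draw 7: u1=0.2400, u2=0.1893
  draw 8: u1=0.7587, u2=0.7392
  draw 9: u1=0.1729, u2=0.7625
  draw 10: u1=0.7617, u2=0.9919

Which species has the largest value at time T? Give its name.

Dominant species at T: Q

t=0.000: Z=5 C=2 M=9 X=2 Q=7
Draw 1: a1=1.078, a2=17.500, a3=0.200, a4=4.000, a5=2.070, a0=24.848; τ=−ln(0.5152)/24.848=0.027 → t=0.027; u2·a0=0.8264·24.848=20.534; a1+…+a3=18.778 < 20.534 ≤ a1+…+a4=22.778 → R4 fires; Z=4 C=4 M=9 X=1 Q=8
Draw 2: a1=2.464, a2=16.000, a3=0.100, a4=1.600, a5=3.312, a0=23.476; τ=−ln(0.6052)/23.476=0.021 → t=0.048; u2·a0=0.5561·23.476=13.055; a1=2.464 < 13.055 ≤ a1+a2=18.464 → R2 fires; Z=3 C=4 M=9 X=2 Q=9
Draw 3: a1=2.772, a2=13.500, a3=0.200, a4=2.400, a5=2.484, a0=21.356; τ=−ln(0.1290)/21.356=0.096 → t=0.144; u2·a0=0.2366·21.356=5.053; a1=2.772 < 5.053 ≤ a1+a2=16.272 → R2 fires; Z=2 C=4 M=9 X=3 Q=10
Draw 4: a1=3.080, a2=10.000, a3=0.300, a4=2.400, a5=1.656, a0=17.436; τ=−ln(0.8546)/17.436=0.009 → t=0.153; u2·a0=0.2233·17.436=3.893; a1=3.080 < 3.893 ≤ a1+a2=13.080 → R2 fires; Z=1 C=4 M=9 X=4 Q=11
Draw 5: a1=3.388, a2=5.500, a3=0.400, a4=1.600, a5=0.828, a0=11.716; τ=−ln(0.9943)/11.716=0.000 → t=0.153; u2·a0=0.0441·11.716=0.517 ≤ a1=3.388 → R1 fires; Z=2 C=3 M=9 X=4 Q=12
Draw 6: a1=2.772, a2=12.000, a3=0.400, a4=3.200, a5=1.242, a0=19.614; τ=−ln(0.5936)/19.614=0.027 → t=0.180; u2·a0=0.7861·19.614=15.419; a1+…+a3=15.172 < 15.419 ≤ a1+…+a4=18.372 → R4 fires; Z=1 C=5 M=9 X=3 Q=13
Draw 7: a1=5.005, a2=6.500, a3=0.300, a4=1.200, a5=1.035, a0=14.040; τ=−ln(0.2400)/14.040=0.102 → t=0.282; u2·a0=0.1893·14.040=2.658 ≤ a1=5.005 → R1 fires; Z=2 C=4 M=9 X=3 Q=14
Draw 8: a1=4.312, a2=14.000, a3=0.300, a4=2.400, a5=1.656, a0=22.668; τ=−ln(0.7587)/22.668=0.012 → t=0.294; u2·a0=0.7392·22.668=16.756; a1=4.312 < 16.756 ≤ a1+a2=18.312 → R2 fires; Z=1 C=4 M=9 X=4 Q=15
Draw 9: a1=4.620, a2=7.500, a3=0.400, a4=1.600, a5=0.828, a0=14.948; τ=−ln(0.1729)/14.948=0.117 → t=0.411; u2·a0=0.7625·14.948=11.398; a1=4.620 < 11.398 ≤ a1+a2=12.120 → R2 fires; Z=0 C=4 M=9 X=5 Q=16
Draw 10: a1=4.928, a2=0.000, a3=0.500, a4=0.000, a5=0.000, a0=5.428; τ=−ln(0.7617)/5.428=0.050 → t=0.461 > T=0.44: stop.
At T=0.44: Z=0 C=4 M=9 X=5 Q=16; the largest is Q.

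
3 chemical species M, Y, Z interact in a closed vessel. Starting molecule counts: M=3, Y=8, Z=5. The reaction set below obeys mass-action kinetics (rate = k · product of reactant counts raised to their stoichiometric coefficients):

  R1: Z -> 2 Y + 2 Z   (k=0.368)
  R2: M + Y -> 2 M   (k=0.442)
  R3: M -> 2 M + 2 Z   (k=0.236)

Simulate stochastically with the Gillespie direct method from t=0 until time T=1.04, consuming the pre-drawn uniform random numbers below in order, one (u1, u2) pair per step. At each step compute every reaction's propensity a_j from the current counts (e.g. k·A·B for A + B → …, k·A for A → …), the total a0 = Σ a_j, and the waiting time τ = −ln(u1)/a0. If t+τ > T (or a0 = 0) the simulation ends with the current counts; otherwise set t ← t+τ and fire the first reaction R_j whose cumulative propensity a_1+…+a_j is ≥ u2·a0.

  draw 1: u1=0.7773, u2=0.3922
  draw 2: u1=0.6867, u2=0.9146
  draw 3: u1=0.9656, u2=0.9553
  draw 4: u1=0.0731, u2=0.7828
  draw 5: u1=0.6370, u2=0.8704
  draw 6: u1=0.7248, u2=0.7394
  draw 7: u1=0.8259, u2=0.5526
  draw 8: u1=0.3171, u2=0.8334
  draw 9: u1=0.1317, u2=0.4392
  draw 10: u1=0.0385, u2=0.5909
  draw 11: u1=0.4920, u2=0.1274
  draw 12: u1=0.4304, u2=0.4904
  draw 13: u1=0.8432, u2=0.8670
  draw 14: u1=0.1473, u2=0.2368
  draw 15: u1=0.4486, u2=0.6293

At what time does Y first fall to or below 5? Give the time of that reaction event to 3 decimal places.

Threshold first reached at t = 0.178

t=0.000: M=3 Y=8 Z=5
Draw 1: a1=1.840, a2=10.608, a3=0.708, a0=13.156; τ=−ln(0.7773)/13.156=0.019 → t=0.019; u2·a0=0.3922·13.156=5.160; a1=1.840 < 5.160 ≤ a1+a2=12.448 → R2 fires; M=4 Y=7 Z=5
Draw 2: a1=1.840, a2=12.376, a3=0.944, a0=15.160; τ=−ln(0.6867)/15.160=0.025 → t=0.044; u2·a0=0.9146·15.160=13.865; a1=1.840 < 13.865 ≤ a1+a2=14.216 → R2 fires; M=5 Y=6 Z=5
Draw 3: a1=1.840, a2=13.260, a3=1.180, a0=16.280; τ=−ln(0.9656)/16.280=0.002 → t=0.046; u2·a0=0.9553·16.280=15.552; a1+a2=15.100 < 15.552 ≤ a1+…+a3=16.280 → R3 fires; M=6 Y=6 Z=7
Draw 4: a1=2.576, a2=15.912, a3=1.416, a0=19.904; τ=−ln(0.0731)/19.904=0.131 → t=0.178; u2·a0=0.7828·19.904=15.581; a1=2.576 < 15.581 ≤ a1+a2=18.488 → R2 fires; M=7 Y=5 Z=7
Draw 5: a1=2.576, a2=15.470, a3=1.652, a0=19.698; τ=−ln(0.6370)/19.698=0.023 → t=0.200; u2·a0=0.8704·19.698=17.145; a1=2.576 < 17.145 ≤ a1+a2=18.046 → R2 fires; M=8 Y=4 Z=7
Draw 6: a1=2.576, a2=14.144, a3=1.888, a0=18.608; τ=−ln(0.7248)/18.608=0.017 → t=0.218; u2·a0=0.7394·18.608=13.759; a1=2.576 < 13.759 ≤ a1+a2=16.720 → R2 fires; M=9 Y=3 Z=7
Draw 7: a1=2.576, a2=11.934, a3=2.124, a0=16.634; τ=−ln(0.8259)/16.634=0.011 → t=0.229; u2·a0=0.5526·16.634=9.192; a1=2.576 < 9.192 ≤ a1+a2=14.510 → R2 fires; M=10 Y=2 Z=7
Draw 8: a1=2.576, a2=8.840, a3=2.360, a0=13.776; τ=−ln(0.3171)/13.776=0.083 → t=0.313; u2·a0=0.8334·13.776=11.481; a1+a2=11.416 < 11.481 ≤ a1+…+a3=13.776 → R3 fires; M=11 Y=2 Z=9
Draw 9: a1=3.312, a2=9.724, a3=2.596, a0=15.632; τ=−ln(0.1317)/15.632=0.130 → t=0.442; u2·a0=0.4392·15.632=6.866; a1=3.312 < 6.866 ≤ a1+a2=13.036 → R2 fires; M=12 Y=1 Z=9
Draw 10: a1=3.312, a2=5.304, a3=2.832, a0=11.448; τ=−ln(0.0385)/11.448=0.285 → t=0.727; u2·a0=0.5909·11.448=6.765; a1=3.312 < 6.765 ≤ a1+a2=8.616 → R2 fires; M=13 Y=0 Z=9
Draw 11: a1=3.312, a2=0.000, a3=3.068, a0=6.380; τ=−ln(0.4920)/6.380=0.111 → t=0.838; u2·a0=0.1274·6.380=0.813 ≤ a1=3.312 → R1 fires; M=13 Y=2 Z=10
Draw 12: a1=3.680, a2=11.492, a3=3.068, a0=18.240; τ=−ln(0.4304)/18.240=0.046 → t=0.884; u2·a0=0.4904·18.240=8.945; a1=3.680 < 8.945 ≤ a1+a2=15.172 → R2 fires; M=14 Y=1 Z=10
Draw 13: a1=3.680, a2=6.188, a3=3.304, a0=13.172; τ=−ln(0.8432)/13.172=0.013 → t=0.897; u2·a0=0.8670·13.172=11.420; a1+a2=9.868 < 11.420 ≤ a1+…+a3=13.172 → R3 fires; M=15 Y=1 Z=12
Draw 14: a1=4.416, a2=6.630, a3=3.540, a0=14.586; τ=−ln(0.1473)/14.586=0.131 → t=1.028; u2·a0=0.2368·14.586=3.454 ≤ a1=4.416 → R1 fires; M=15 Y=3 Z=13
Draw 15: a1=4.784, a2=19.890, a3=3.540, a0=28.214; τ=−ln(0.4486)/28.214=0.028 → t=1.057 > T=1.04: stop.
Y first becomes ≤ 5 when it reaches 5 at the event at t=0.178.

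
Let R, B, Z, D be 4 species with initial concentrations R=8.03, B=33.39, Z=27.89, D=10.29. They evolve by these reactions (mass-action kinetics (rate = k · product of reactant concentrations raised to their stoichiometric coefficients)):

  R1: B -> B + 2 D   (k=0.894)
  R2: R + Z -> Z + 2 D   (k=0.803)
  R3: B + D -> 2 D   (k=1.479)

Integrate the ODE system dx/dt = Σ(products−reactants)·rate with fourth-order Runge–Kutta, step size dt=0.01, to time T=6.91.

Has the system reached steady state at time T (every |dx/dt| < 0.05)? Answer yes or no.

Steady state at T: yes

RK4 with dt=0.01: 691 steps to T=6.91. Trajectory (selected grid times):
t=0.00: R=8.03 B=33.39 Z=27.89 D=10.29
t=0.77: R=0.00 B=0.00 Z=27.89 D=61.18
t=1.54: R=0.00 B=0.00 Z=27.89 D=61.18
t=2.30: R=0.00 B=0.00 Z=27.89 D=61.18
t=3.07: R=0.00 B=0.00 Z=27.89 D=61.18
t=3.84: R=0.00 B=0.00 Z=27.89 D=61.18
t=4.61: R=0.00 B=0.00 Z=27.89 D=61.18
t=5.37: R=0.00 B=0.00 Z=27.89 D=61.18
t=6.14: R=0.00 B=0.00 Z=27.89 D=61.18
t=6.91: R=0.00 B=0.00 Z=27.89 D=61.18
Rates at T: R1=0.0000, R2=0.0000, R3=0.0000
dx/dt at T (Σ net stoichiometry × rate): R=-0.0000, B=-0.0000, Z=+0.0000, D=+0.0000
Largest |dx/dt| is |+0.0000| (D) < 0.05 → steady.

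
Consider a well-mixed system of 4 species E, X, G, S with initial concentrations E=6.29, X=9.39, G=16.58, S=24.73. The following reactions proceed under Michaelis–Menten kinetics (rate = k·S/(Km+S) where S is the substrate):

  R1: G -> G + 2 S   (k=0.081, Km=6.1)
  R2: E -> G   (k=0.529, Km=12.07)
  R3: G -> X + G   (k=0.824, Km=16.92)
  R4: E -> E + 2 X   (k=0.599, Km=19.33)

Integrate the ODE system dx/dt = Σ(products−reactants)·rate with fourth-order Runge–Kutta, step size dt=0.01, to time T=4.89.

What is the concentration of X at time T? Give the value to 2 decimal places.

X at T = 12.77

RK4 with dt=0.01: 489 steps to T=4.89. Trajectory (selected grid times):
t=0.00: E=6.29 X=9.39 G=16.58 S=24.73
t=0.54: E=6.19 X=9.77 G=16.68 S=24.79
t=1.09: E=6.09 X=10.15 G=16.78 S=24.86
t=1.63: E=6.00 X=10.53 G=16.87 S=24.92
t=2.17: E=5.90 X=10.90 G=16.97 S=24.99
t=2.72: E=5.81 X=11.28 G=17.06 S=25.05
t=3.26: E=5.72 X=11.66 G=17.15 S=25.12
t=3.80: E=5.63 X=12.03 G=17.24 S=25.18
t=4.35: E=5.53 X=12.40 G=17.34 S=25.25
t=4.89: E=5.44 X=12.77 G=17.43 S=25.31
Read off X at T=4.89: 12.77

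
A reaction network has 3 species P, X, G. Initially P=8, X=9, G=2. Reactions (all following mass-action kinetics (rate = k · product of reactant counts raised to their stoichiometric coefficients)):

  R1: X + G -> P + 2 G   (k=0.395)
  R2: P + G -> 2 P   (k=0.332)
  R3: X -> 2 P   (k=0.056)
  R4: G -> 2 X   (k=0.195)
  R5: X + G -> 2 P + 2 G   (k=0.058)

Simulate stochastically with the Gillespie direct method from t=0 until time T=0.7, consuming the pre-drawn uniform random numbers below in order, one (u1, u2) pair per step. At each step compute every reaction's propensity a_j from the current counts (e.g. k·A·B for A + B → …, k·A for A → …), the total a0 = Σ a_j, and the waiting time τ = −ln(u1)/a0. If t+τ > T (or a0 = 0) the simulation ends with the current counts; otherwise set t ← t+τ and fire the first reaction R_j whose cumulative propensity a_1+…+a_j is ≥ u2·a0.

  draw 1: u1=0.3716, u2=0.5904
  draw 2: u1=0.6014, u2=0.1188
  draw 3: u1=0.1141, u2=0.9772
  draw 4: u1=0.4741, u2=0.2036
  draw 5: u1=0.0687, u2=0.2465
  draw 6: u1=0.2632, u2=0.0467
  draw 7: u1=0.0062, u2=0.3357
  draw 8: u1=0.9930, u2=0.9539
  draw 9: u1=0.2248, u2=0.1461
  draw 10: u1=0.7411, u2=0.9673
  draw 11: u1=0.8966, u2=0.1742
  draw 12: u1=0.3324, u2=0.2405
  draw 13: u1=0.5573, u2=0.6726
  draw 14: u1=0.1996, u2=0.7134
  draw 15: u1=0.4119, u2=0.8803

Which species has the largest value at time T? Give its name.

Dominant species at T: P

t=0.000: P=8 X=9 G=2
Draw 1: a1=7.110, a2=5.312, a3=0.504, a4=0.390, a5=1.044, a0=14.360; τ=−ln(0.3716)/14.360=0.069 → t=0.069; u2·a0=0.5904·14.360=8.478; a1=7.110 < 8.478 ≤ a1+a2=12.422 → R2 fires; P=9 X=9 G=1
Draw 2: a1=3.555, a2=2.988, a3=0.504, a4=0.195, a5=0.522, a0=7.764; τ=−ln(0.6014)/7.764=0.065 → t=0.134; u2·a0=0.1188·7.764=0.922 ≤ a1=3.555 → R1 fires; P=10 X=8 G=2
Draw 3: a1=6.320, a2=6.640, a3=0.448, a4=0.390, a5=0.928, a0=14.726; τ=−ln(0.1141)/14.726=0.147 → t=0.282; u2·a0=0.9772·14.726=14.390; a1+…+a4=13.798 < 14.390 ≤ a1+…+a5=14.726 → R5 fires; P=12 X=7 G=3
Draw 4: a1=8.295, a2=11.952, a3=0.392, a4=0.585, a5=1.218, a0=22.442; τ=−ln(0.4741)/22.442=0.033 → t=0.315; u2·a0=0.2036·22.442=4.569 ≤ a1=8.295 → R1 fires; P=13 X=6 G=4
Draw 5: a1=9.480, a2=17.264, a3=0.336, a4=0.780, a5=1.392, a0=29.252; τ=−ln(0.0687)/29.252=0.092 → t=0.407; u2·a0=0.2465·29.252=7.211 ≤ a1=9.480 → R1 fires; P=14 X=5 G=5
Draw 6: a1=9.875, a2=23.240, a3=0.280, a4=0.975, a5=1.450, a0=35.820; τ=−ln(0.2632)/35.820=0.037 → t=0.444; u2·a0=0.0467·35.820=1.673 ≤ a1=9.875 → R1 fires; P=15 X=4 G=6
Draw 7: a1=9.480, a2=29.880, a3=0.224, a4=1.170, a5=1.392, a0=42.146; τ=−ln(0.0062)/42.146=0.121 → t=0.565; u2·a0=0.3357·42.146=14.148; a1=9.480 < 14.148 ≤ a1+a2=39.360 → R2 fires; P=16 X=4 G=5
Draw 8: a1=7.900, a2=26.560, a3=0.224, a4=0.975, a5=1.160, a0=36.819; τ=−ln(0.9930)/36.819=0.000 → t=0.565; u2·a0=0.9539·36.819=35.122; a1+…+a3=34.684 < 35.122 ≤ a1+…+a4=35.659 → R4 fires; P=16 X=6 G=4
Draw 9: a1=9.480, a2=21.248, a3=0.336, a4=0.780, a5=1.392, a0=33.236; τ=−ln(0.2248)/33.236=0.045 → t=0.610; u2·a0=0.1461·33.236=4.856 ≤ a1=9.480 → R1 fires; P=17 X=5 G=5
Draw 10: a1=9.875, a2=28.220, a3=0.280, a4=0.975, a5=1.450, a0=40.800; τ=−ln(0.7411)/40.800=0.007 → t=0.617; u2·a0=0.9673·40.800=39.466; a1+…+a4=39.350 < 39.466 ≤ a1+…+a5=40.800 → R5 fires; P=19 X=4 G=6
Draw 11: a1=9.480, a2=37.848, a3=0.224, a4=1.170, a5=1.392, a0=50.114; τ=−ln(0.8966)/50.114=0.002 → t=0.619; u2·a0=0.1742·50.114=8.730 ≤ a1=9.480 → R1 fires; P=20 X=3 G=7
Draw 12: a1=8.295, a2=46.480, a3=0.168, a4=1.365, a5=1.218, a0=57.526; τ=−ln(0.3324)/57.526=0.019 → t=0.638; u2·a0=0.2405·57.526=13.835; a1=8.295 < 13.835 ≤ a1+a2=54.775 → R2 fires; P=21 X=3 G=6
Draw 13: a1=7.110, a2=41.832, a3=0.168, a4=1.170, a5=1.044, a0=51.324; τ=−ln(0.5573)/51.324=0.011 → t=0.650; u2·a0=0.6726·51.324=34.521; a1=7.110 < 34.521 ≤ a1+a2=48.942 → R2 fires; P=22 X=3 G=5
Draw 14: a1=5.925, a2=36.520, a3=0.168, a4=0.975, a5=0.870, a0=44.458; τ=−ln(0.1996)/44.458=0.036 → t=0.686; u2·a0=0.7134·44.458=31.716; a1=5.925 < 31.716 ≤ a1+a2=42.445 → R2 fires; P=23 X=3 G=4
Draw 15: a1=4.740, a2=30.544, a3=0.168, a4=0.780, a5=0.696, a0=36.928; τ=−ln(0.4119)/36.928=0.024 → t=0.710 > T=0.7: stop.
At T=0.7: P=23 X=3 G=4; the largest is P.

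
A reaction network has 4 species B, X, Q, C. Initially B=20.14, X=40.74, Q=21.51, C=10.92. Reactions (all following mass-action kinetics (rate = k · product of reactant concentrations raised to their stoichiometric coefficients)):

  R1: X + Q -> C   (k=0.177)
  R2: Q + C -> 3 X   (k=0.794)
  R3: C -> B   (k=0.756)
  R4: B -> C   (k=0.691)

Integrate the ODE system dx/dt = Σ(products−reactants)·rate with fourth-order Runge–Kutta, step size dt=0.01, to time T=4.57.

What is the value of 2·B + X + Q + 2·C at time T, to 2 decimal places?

Check how each reaction changes W = 2·B + X + Q + 2·C (weight of products minus weight of reactants):
R1: X + Q -> C: (2·1) − (1·1 + 1·1) = 2 − 2 = 0
R2: Q + C -> 3 X: (1·3) − (1·1 + 2·1) = 3 − 3 = 0
R3: C -> B: (2·1) − (2·1) = 2 − 2 = 0
R4: B -> C: (2·1) − (2·1) = 2 − 2 = 0
Every reaction leaves W unchanged, so W is conserved and no simulation is needed: W(T) = W(0) = 2·20.14 + 40.74 + 21.51 + 2·10.92 = 124.37

Value at T = 124.37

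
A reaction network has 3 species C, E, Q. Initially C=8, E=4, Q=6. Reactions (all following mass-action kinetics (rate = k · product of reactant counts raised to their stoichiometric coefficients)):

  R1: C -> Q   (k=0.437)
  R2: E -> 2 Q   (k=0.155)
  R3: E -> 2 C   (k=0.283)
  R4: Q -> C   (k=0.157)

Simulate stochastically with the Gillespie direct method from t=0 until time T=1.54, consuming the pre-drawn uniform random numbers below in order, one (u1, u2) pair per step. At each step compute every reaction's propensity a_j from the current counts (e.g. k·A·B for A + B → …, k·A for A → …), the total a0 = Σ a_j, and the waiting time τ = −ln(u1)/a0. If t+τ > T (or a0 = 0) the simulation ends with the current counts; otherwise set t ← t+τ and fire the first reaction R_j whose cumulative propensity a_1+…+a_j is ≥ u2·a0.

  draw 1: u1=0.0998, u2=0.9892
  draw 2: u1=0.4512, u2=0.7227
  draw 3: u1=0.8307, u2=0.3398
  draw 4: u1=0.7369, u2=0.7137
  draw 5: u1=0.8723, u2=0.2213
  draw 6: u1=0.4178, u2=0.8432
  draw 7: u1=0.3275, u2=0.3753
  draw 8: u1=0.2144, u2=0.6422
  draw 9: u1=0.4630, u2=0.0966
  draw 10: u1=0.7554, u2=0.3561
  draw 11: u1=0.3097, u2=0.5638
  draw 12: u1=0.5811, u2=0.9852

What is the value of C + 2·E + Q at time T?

Value at T = 22

Check how each reaction changes W = C + 2·E + Q (weight of products minus weight of reactants):
R1: C -> Q: (1·1) − (1·1) = 1 − 1 = 0
R2: E -> 2 Q: (1·2) − (2·1) = 2 − 2 = 0
R3: E -> 2 C: (1·2) − (2·1) = 2 − 2 = 0
R4: Q -> C: (1·1) − (1·1) = 1 − 1 = 0
Every reaction leaves W unchanged, so W is conserved and no simulation is needed: W(T) = W(0) = 8 + 2·4 + 6 = 22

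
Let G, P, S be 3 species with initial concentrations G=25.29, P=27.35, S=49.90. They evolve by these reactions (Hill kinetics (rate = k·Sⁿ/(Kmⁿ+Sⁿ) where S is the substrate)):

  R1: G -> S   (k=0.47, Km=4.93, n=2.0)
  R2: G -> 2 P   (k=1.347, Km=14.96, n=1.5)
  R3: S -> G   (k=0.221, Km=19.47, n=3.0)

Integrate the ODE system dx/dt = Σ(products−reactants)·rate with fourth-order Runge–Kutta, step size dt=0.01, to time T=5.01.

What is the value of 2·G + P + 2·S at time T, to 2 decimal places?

Value at T = 177.73

Check how each reaction changes W = 2·G + P + 2·S (weight of products minus weight of reactants):
R1: G -> S: (2·1) − (2·1) = 2 − 2 = 0
R2: G -> 2 P: (1·2) − (2·1) = 2 − 2 = 0
R3: S -> G: (2·1) − (2·1) = 2 − 2 = 0
Every reaction leaves W unchanged, so W is conserved and no simulation is needed: W(T) = W(0) = 2·25.29 + 27.35 + 2·49.90 = 177.73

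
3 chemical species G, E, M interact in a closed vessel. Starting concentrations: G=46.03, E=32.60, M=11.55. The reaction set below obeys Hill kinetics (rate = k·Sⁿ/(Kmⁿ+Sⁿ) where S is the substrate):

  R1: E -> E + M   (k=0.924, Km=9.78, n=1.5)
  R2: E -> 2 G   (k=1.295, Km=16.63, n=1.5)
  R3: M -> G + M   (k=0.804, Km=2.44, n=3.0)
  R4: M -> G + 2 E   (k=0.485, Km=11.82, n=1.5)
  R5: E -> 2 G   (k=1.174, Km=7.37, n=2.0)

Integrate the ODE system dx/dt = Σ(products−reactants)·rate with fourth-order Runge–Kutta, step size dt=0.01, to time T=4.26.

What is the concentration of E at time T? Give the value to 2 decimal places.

RK4 with dt=0.01: 426 steps to T=4.26. Trajectory (selected grid times):
t=0.00: G=46.03 E=32.60 M=11.55
t=0.47: G=48.45 E=31.86 M=11.81
t=0.95: G=50.92 E=31.11 M=12.07
t=1.42: G=53.33 E=30.38 M=12.32
t=1.89: G=55.72 E=29.67 M=12.57
t=2.37: G=58.16 E=28.95 M=12.82
t=2.84: G=60.54 E=28.25 M=13.06
t=3.31: G=62.90 E=27.57 M=13.30
t=3.79: G=65.30 E=26.88 M=13.53
t=4.26: G=67.64 E=26.21 M=13.76
Read off E at T=4.26: 26.21

E at T = 26.21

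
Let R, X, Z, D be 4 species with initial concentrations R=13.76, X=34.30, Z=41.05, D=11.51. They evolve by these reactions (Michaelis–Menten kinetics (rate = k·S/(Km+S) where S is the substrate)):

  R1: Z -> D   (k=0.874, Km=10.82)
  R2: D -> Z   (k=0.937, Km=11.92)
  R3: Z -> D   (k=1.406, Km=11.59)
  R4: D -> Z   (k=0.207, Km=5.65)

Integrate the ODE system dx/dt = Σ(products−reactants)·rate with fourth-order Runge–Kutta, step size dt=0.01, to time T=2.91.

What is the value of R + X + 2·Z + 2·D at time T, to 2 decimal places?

Check how each reaction changes W = R + X + 2·Z + 2·D (weight of products minus weight of reactants):
R1: Z -> D: (2·1) − (2·1) = 2 − 2 = 0
R2: D -> Z: (2·1) − (2·1) = 2 − 2 = 0
R3: Z -> D: (2·1) − (2·1) = 2 − 2 = 0
R4: D -> Z: (2·1) − (2·1) = 2 − 2 = 0
Every reaction leaves W unchanged, so W is conserved and no simulation is needed: W(T) = W(0) = 13.76 + 34.30 + 2·41.05 + 2·11.51 = 153.18

Value at T = 153.18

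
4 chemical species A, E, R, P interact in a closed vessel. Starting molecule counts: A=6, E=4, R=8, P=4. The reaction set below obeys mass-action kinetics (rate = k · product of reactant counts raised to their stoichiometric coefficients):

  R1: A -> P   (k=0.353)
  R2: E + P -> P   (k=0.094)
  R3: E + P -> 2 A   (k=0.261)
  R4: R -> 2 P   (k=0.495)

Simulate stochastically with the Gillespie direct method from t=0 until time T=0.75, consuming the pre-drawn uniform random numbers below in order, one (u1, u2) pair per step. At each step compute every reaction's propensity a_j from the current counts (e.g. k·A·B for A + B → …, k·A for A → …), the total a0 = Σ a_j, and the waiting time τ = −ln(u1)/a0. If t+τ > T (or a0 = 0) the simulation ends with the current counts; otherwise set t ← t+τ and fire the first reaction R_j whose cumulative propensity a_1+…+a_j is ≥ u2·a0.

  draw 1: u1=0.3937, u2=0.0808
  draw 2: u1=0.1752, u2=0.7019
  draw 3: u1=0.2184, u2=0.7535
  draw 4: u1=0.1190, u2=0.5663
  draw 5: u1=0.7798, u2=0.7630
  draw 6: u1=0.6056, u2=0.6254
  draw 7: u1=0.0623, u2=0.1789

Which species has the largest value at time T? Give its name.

Dominant species at T: A

t=0.000: A=6 E=4 R=8 P=4
Draw 1: a1=2.118, a2=1.504, a3=4.176, a4=3.960, a0=11.758; τ=−ln(0.3937)/11.758=0.079 → t=0.079; u2·a0=0.0808·11.758=0.950 ≤ a1=2.118 → R1 fires; A=5 E=4 R=8 P=5
Draw 2: a1=1.765, a2=1.880, a3=5.220, a4=3.960, a0=12.825; τ=−ln(0.1752)/12.825=0.136 → t=0.215; u2·a0=0.7019·12.825=9.002; a1+…+a3=8.865 < 9.002 ≤ a1+…+a4=12.825 → R4 fires; A=5 E=4 R=7 P=7
Draw 3: a1=1.765, a2=2.632, a3=7.308, a4=3.465, a0=15.170; τ=−ln(0.2184)/15.170=0.100 → t=0.315; u2·a0=0.7535·15.170=11.431; a1+a2=4.397 < 11.431 ≤ a1+…+a3=11.705 → R3 fires; A=7 E=3 R=7 P=6
Draw 4: a1=2.471, a2=1.692, a3=4.698, a4=3.465, a0=12.326; τ=−ln(0.1190)/12.326=0.173 → t=0.488; u2·a0=0.5663·12.326=6.980; a1+a2=4.163 < 6.980 ≤ a1+…+a3=8.861 → R3 fires; A=9 E=2 R=7 P=5
Draw 5: a1=3.177, a2=0.940, a3=2.610, a4=3.465, a0=10.192; τ=−ln(0.7798)/10.192=0.024 → t=0.512; u2·a0=0.7630·10.192=7.776; a1+…+a3=6.727 < 7.776 ≤ a1+…+a4=10.192 → R4 fires; A=9 E=2 R=6 P=7
Draw 6: a1=3.177, a2=1.316, a3=3.654, a4=2.970, a0=11.117; τ=−ln(0.6056)/11.117=0.045 → t=0.558; u2·a0=0.6254·11.117=6.953; a1+a2=4.493 < 6.953 ≤ a1+…+a3=8.147 → R3 fires; A=11 E=1 R=6 P=6
Draw 7: a1=3.883, a2=0.564, a3=1.566, a4=2.970, a0=8.983; τ=−ln(0.0623)/8.983=0.309 → t=0.867 > T=0.75: stop.
At T=0.75: A=11 E=1 R=6 P=6; the largest is A.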